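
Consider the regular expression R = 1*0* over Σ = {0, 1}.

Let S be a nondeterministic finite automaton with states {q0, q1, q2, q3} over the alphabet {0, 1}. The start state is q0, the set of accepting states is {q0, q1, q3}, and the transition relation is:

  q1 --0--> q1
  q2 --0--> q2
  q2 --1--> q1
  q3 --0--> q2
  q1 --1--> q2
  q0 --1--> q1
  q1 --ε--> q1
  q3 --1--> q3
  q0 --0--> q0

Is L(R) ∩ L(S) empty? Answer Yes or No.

No

The empty string ε is accepted by both R and S.
Hence L(R) ∩ L(S) ≠ ∅.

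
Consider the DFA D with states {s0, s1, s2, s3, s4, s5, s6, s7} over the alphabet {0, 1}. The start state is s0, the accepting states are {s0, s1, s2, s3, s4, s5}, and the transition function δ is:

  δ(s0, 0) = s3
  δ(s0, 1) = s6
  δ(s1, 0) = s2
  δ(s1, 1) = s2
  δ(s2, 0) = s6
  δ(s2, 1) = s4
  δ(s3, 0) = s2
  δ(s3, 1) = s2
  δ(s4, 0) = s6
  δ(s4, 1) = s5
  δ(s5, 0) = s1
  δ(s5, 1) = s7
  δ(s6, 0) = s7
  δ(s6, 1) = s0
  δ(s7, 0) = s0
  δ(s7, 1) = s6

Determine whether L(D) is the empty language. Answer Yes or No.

No

The empty string ε is accepted: the run s0 ends in the accepting state s0.
Since at least one string is accepted, L(D) is not empty.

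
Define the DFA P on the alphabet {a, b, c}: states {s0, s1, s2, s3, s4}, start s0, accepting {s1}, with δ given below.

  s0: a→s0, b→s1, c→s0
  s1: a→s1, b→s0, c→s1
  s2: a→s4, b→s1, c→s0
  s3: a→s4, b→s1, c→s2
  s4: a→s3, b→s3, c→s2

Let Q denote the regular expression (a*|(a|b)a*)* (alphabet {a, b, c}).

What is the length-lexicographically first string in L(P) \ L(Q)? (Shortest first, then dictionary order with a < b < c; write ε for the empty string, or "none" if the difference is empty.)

bc

The string bc is accepted by P but not by Q.
No shorter string lies in the difference, and bc is the lexicographically first length-2 string in L(P) \ L(Q).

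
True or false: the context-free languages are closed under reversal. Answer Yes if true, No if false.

Yes

Reversing the right-hand side of every production of a context-free grammar for L gives a context-free grammar for Lᴿ (induction on derivation length).
So the context-free languages are closed under reversal.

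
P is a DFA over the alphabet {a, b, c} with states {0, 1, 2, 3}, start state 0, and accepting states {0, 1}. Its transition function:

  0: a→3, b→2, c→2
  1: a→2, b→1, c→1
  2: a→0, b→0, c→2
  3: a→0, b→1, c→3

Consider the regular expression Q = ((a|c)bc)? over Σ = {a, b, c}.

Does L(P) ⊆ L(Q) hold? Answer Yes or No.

The string aa is in L(P) but not in L(Q).
So L(P) ⊄ L(Q).

No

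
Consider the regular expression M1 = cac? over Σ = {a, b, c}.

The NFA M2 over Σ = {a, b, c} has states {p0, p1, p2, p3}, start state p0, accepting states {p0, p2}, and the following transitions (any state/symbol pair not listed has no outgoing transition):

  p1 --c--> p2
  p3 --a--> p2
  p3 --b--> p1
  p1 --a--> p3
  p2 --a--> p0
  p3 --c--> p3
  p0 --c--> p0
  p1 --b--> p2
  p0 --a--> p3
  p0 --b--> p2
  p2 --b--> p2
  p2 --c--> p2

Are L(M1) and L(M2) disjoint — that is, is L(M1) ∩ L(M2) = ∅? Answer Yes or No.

Yes

Converting the expression M1 to a DFA (subset construction, then merging equivalent states) gives the minimal DFA with states {r0, r1, r2, r3, r4}, start state r0, accepting states {r3, r4} and transitions r0: a→r1, b→r1, c→r2; r1: a→r1, b→r1, c→r1; r2: a→r3, b→r1, c→r1; r3: a→r1, b→r1, c→r4; r4: a→r1, b→r1, c→r1.
Exploring the product automaton M1 × M2 from the start pair (r0, p0), following both machines on each input symbol, reaches 8 state pairs: (r0, p0), (r1, p3), (r1, p2), (r2, p0), (r1, p1), (r1, p0), (r3, p3), (r4, p3).
M1 accepts in {r3, r4} and M2 accepts in {p0, p2}; no reachable pair has both components accepting, so no string drives both machines to acceptance simultaneously and L(M1) ∩ L(M2) = ∅.
So no string is accepted by both, and the intersection is empty.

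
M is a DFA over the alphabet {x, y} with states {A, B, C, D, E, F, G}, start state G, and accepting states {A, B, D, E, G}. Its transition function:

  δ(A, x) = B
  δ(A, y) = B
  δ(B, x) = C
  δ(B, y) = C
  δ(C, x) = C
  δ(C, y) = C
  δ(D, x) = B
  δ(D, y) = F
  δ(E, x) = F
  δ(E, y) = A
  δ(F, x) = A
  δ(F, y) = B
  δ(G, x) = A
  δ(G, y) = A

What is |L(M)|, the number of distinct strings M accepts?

7

The useful subgraph on states {A, B, G} is acyclic, so L(M) is finite; the longest accepting path visits 3 useful states, giving maximum string length 2.
Counting accepting paths from G by length: 1 of length 0, 2 of length 1, 4 of length 2. Total 7.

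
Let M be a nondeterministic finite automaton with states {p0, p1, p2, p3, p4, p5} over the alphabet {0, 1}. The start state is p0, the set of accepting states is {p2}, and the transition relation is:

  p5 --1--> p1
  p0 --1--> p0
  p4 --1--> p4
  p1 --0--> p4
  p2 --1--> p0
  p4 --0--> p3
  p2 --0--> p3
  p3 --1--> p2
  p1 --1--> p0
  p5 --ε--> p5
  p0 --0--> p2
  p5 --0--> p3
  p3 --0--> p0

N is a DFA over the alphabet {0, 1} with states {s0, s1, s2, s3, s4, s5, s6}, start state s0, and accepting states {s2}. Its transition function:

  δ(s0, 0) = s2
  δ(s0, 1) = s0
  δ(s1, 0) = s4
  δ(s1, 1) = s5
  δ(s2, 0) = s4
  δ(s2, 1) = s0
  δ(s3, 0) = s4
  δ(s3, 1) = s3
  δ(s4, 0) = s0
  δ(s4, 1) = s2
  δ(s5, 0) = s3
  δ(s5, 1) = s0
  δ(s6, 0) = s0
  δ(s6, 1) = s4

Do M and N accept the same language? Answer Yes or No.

Exploring the product automaton M × N from the start pair (p0, s0), following both machines on each input symbol, reaches 3 state pairs: (p0, s0), (p2, s2), (p3, s4).
M accepts in {p2} and N accepts in {s2}. In every reachable pair the two components are either both accepting — (p2, s2) — or both non-accepting, so no string is accepted by exactly one of the machines: L(M) \ L(N) and L(N) \ L(M) are both empty.
Hence every string is accepted by M iff it is accepted by N, and the two languages coincide.

Yes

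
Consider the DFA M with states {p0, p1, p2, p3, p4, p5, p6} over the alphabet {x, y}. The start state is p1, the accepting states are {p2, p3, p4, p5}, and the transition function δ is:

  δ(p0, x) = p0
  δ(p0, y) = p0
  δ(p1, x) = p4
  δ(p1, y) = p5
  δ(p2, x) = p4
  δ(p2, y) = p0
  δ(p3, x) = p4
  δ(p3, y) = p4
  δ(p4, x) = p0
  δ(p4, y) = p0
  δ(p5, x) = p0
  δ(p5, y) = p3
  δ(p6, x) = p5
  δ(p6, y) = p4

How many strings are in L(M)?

5

The useful subgraph on states {p1, p3, p4, p5} is acyclic, so L(M) is finite; the longest accepting path visits 4 useful states, giving maximum string length 3.
Counting accepting paths from p1 by length: 2 of length 1, 1 of length 2, 2 of length 3. Total 5.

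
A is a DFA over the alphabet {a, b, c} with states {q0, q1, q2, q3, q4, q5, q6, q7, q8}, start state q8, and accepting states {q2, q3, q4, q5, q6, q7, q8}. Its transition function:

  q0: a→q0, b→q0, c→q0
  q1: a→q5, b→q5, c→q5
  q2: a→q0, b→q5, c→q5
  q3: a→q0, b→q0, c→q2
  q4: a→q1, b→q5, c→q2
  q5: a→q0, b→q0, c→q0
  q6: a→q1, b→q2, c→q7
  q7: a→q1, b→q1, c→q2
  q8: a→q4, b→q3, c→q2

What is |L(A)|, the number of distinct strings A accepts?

The useful subgraph on states {q1, q2, q3, q4, q5, q8} is acyclic, so L(A) is finite; the longest accepting path visits 4 useful states, giving maximum string length 3.
Counting accepting paths from q8 by length: 1 of length 0, 3 of length 1, 5 of length 2, 7 of length 3. Total 16.

16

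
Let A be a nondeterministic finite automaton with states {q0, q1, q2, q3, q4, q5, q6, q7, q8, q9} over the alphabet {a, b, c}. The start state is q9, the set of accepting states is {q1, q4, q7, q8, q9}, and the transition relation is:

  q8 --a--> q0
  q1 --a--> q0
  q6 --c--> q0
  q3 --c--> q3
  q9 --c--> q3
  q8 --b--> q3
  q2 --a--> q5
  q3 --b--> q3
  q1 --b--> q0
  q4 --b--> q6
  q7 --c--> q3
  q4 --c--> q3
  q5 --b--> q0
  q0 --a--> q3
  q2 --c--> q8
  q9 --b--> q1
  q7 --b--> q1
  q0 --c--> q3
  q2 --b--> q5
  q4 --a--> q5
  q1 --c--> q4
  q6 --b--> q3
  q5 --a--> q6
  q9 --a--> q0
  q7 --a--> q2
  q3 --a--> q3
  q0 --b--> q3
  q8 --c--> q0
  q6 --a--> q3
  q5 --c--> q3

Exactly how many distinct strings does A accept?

The useful subgraph on states {q1, q4, q9} is acyclic, so L(A) is finite; the longest accepting path visits 3 useful states, giving maximum string length 2.
Counting accepting paths from q9 by length: 1 of length 0, 1 of length 1, 1 of length 2. Total 3.

3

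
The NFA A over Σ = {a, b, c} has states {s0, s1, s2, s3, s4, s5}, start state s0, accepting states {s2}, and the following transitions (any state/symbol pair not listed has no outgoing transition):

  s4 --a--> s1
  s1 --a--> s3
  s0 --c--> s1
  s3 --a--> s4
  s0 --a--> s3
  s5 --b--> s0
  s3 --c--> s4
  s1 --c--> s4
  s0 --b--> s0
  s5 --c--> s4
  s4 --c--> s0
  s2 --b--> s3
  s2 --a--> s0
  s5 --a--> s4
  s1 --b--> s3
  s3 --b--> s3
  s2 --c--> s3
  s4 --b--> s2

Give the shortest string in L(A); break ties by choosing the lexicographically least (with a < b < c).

aab

A breadth-first search from s0 reaches an accepting state first via the path s0 → s3 → s4 → s2 on input aab.
No string of length < 3 is accepted (BFS exhausts all shorter strings without reaching an accepting state), and aab is the lexicographically least accepting string of length 3.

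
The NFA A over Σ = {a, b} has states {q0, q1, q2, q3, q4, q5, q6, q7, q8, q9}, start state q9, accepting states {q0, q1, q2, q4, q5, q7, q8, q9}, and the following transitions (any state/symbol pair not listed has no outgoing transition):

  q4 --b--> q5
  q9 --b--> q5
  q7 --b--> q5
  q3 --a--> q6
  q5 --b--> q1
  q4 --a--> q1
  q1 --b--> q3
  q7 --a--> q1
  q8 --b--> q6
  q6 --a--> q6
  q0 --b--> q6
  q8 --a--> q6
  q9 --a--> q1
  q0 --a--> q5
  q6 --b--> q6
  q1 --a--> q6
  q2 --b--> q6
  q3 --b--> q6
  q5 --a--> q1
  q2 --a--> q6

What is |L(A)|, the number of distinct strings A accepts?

5

The useful subgraph on states {q1, q5, q9} is acyclic, so L(A) is finite; the longest accepting path visits 3 useful states, giving maximum string length 2.
Counting accepting paths from q9 by length: 1 of length 0, 2 of length 1, 2 of length 2. Total 5.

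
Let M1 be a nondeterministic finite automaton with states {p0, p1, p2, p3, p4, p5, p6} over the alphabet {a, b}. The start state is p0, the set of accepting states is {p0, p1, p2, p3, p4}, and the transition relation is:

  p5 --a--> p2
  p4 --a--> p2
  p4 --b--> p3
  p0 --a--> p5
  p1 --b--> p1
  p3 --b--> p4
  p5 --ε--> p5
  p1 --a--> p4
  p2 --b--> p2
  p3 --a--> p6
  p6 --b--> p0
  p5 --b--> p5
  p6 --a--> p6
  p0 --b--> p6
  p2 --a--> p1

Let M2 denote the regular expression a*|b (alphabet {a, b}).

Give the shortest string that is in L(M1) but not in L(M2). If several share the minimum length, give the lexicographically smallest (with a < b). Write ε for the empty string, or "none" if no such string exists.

bb

The string bb is accepted by M1 but not by M2.
No shorter string lies in the difference, and bb is the lexicographically first length-2 string in L(M1) \ L(M2).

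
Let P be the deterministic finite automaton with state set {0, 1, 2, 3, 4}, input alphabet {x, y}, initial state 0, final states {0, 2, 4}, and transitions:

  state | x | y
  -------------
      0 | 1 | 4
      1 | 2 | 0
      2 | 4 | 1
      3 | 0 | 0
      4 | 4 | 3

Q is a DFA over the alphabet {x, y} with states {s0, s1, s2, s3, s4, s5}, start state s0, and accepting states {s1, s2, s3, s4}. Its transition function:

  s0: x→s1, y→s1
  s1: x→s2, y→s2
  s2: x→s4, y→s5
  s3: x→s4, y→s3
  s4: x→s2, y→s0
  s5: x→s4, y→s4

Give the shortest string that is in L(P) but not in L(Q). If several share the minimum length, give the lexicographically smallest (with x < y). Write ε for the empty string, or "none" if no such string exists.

ε

The empty string ε is accepted by P but not by Q.
Since ε is the unique shortest string, it is the required witness.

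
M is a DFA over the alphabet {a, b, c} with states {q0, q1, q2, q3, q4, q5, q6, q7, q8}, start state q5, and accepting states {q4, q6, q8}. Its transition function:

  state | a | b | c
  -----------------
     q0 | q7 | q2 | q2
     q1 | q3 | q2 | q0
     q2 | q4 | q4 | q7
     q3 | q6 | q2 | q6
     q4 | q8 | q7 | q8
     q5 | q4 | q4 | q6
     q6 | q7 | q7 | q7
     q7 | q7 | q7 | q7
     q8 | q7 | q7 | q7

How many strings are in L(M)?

7

The useful subgraph on states {q4, q5, q6, q8} is acyclic, so L(M) is finite; the longest accepting path visits 3 useful states, giving maximum string length 2.
Counting accepting paths from q5 by length: 3 of length 1, 4 of length 2. Total 7.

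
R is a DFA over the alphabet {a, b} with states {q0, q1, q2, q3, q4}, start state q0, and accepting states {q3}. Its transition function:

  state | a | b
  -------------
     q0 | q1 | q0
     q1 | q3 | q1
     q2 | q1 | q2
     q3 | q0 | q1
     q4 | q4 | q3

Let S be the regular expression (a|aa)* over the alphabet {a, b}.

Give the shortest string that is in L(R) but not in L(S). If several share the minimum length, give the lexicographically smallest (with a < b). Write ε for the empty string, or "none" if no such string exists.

aba

The string aba is accepted by R but not by S.
No shorter string lies in the difference, and aba is the lexicographically first length-3 string in L(R) \ L(S).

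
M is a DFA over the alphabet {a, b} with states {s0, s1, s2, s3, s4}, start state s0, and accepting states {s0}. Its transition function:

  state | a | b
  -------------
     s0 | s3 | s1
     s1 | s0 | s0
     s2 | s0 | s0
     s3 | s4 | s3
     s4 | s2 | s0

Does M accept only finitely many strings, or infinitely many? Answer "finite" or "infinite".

State s0 is reachable from the start and can reach an accepting state, and it lies on the cycle s0 → s1 → s0.
Traversing that cycle any number of times yields accepted strings of unbounded length, so the language is infinite.

infinite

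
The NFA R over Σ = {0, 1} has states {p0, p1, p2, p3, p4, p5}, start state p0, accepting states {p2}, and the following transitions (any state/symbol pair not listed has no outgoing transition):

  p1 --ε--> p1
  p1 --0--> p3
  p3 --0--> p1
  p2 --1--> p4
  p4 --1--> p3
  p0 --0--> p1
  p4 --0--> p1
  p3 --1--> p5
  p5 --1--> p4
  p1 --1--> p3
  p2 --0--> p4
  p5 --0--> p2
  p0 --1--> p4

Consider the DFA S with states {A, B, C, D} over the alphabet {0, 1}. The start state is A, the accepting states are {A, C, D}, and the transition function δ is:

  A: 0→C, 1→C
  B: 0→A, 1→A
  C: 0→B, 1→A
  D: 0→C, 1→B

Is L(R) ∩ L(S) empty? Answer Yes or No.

No

The string 0010 is accepted by both R and S.
Hence L(R) ∩ L(S) ≠ ∅.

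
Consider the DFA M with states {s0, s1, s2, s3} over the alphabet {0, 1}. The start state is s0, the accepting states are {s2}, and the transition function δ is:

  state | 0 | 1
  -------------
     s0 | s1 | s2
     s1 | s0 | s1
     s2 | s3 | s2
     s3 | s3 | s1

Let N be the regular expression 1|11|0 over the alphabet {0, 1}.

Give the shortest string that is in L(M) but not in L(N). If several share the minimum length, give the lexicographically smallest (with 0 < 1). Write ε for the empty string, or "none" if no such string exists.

001

The string 001 is accepted by M but not by N.
No shorter string lies in the difference, and 001 is the lexicographically first length-3 string in L(M) \ L(N).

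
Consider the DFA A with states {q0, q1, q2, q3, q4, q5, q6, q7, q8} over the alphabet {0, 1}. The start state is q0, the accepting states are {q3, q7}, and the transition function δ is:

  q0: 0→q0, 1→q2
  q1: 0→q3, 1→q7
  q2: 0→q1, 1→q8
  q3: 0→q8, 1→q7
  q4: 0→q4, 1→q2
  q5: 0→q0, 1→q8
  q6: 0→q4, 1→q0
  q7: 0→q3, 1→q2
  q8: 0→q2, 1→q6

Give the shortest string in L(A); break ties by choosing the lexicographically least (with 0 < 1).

100

A breadth-first search from q0 reaches an accepting state first via the path q0 → q2 → q1 → q3 on input 100.
No string of length < 3 is accepted (BFS exhausts all shorter strings without reaching an accepting state), and 100 is the lexicographically least accepting string of length 3.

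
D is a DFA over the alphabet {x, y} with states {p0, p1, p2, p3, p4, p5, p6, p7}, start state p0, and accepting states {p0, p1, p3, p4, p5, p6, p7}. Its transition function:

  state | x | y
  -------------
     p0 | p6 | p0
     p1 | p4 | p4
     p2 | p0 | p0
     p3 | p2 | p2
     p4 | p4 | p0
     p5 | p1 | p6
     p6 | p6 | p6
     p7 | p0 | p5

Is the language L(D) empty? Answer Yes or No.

The empty string ε is accepted: the run p0 ends in the accepting state p0.
Since at least one string is accepted, L(D) is not empty.

No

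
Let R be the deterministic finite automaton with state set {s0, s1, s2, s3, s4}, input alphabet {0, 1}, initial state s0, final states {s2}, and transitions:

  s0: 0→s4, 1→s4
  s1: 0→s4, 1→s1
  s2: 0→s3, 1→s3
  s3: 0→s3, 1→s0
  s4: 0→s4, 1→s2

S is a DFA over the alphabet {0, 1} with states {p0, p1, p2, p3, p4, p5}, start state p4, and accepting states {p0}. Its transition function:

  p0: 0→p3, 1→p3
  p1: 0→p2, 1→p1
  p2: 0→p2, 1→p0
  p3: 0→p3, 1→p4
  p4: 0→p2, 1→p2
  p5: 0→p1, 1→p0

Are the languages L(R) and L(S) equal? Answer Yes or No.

Exploring the product automaton R × S from the start pair (s0, p4), following both machines on each input symbol, reaches 4 state pairs: (s0, p4), (s4, p2), (s2, p0), (s3, p3).
R accepts in {s2} and S accepts in {p0}. In every reachable pair the two components are either both accepting — (s2, p0) — or both non-accepting, so no string is accepted by exactly one of the machines: L(R) \ L(S) and L(S) \ L(R) are both empty.
Hence every string is accepted by R iff it is accepted by S, and the two languages coincide.

Yes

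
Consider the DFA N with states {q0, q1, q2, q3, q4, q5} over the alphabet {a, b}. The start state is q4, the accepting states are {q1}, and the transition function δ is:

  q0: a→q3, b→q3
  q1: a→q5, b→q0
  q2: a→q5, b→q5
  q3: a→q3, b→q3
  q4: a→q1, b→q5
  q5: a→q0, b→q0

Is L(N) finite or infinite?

The useful states (reachable from q4 and able to reach an accepting state) are {q1, q4}.
Restricted to these states the transition graph has no cycle, so every accepting path has bounded length and L is finite.

finite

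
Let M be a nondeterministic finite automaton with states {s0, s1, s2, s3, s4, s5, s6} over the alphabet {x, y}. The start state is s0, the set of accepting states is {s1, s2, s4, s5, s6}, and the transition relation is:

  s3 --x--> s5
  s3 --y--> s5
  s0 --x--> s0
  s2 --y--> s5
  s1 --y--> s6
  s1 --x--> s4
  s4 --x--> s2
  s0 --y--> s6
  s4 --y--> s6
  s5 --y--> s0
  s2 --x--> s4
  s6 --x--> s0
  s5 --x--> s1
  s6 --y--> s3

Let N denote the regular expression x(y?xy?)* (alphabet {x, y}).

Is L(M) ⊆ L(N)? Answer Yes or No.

No

The string y is in L(M) but not in L(N).
So L(M) ⊄ L(N).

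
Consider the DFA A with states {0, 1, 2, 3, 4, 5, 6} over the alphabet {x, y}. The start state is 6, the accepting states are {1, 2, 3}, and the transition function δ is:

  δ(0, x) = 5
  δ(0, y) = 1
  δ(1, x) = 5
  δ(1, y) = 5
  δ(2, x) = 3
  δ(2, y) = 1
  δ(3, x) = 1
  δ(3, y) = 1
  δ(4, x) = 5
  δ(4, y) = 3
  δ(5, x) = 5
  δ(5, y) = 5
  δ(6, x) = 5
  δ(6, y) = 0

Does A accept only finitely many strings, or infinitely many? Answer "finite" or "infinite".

The useful states (reachable from 6 and able to reach an accepting state) are {0, 1, 6}.
Restricted to these states the transition graph has no cycle, so every accepting path has bounded length and L is finite.

finite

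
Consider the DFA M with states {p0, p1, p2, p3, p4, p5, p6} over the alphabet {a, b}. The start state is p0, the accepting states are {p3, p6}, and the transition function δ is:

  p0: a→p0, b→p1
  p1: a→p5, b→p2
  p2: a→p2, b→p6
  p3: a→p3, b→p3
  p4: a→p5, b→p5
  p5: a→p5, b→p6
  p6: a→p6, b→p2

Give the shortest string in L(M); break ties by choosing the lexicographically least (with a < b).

bab

A breadth-first search from p0 reaches an accepting state first via the path p0 → p1 → p5 → p6 on input bab.
No string of length < 3 is accepted (BFS exhausts all shorter strings without reaching an accepting state), and bab is the lexicographically least accepting string of length 3.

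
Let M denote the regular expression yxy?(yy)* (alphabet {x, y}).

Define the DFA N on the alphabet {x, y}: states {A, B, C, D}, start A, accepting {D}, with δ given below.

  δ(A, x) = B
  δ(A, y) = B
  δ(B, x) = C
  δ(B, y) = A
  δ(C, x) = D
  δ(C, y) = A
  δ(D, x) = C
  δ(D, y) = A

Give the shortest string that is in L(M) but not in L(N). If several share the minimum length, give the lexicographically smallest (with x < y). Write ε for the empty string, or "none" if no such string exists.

yx

The string yx is accepted by M but not by N.
No shorter string lies in the difference, and yx is the lexicographically first length-2 string in L(M) \ L(N).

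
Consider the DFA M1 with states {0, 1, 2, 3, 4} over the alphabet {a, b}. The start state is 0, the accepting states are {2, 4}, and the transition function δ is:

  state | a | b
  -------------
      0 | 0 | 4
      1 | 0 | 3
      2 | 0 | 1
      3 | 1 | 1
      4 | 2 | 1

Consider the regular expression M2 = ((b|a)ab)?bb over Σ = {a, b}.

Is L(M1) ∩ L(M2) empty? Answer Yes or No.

Yes

Converting the expression M2 to a DFA (subset construction, then merging equivalent states) gives the minimal DFA with states {r0, r1, r2, r3, r4, r5, r6, r7}, start state r0, accepting states {r5} and transitions r0: a→r1, b→r2; r1: a→r3, b→r4; r2: a→r3, b→r5; r3: a→r4, b→r6; r4: a→r4, b→r4; r5: a→r4, b→r4; r6: a→r4, b→r7; r7: a→r4, b→r5.
Exploring the product automaton M1 × M2 from the start pair (0, r0), following both machines on each input symbol, reaches 16 state pairs: (0, r0), (0, r1), (4, r2), (0, r3), (4, r4), (2, r3), (1, r5), (0, r4), (4, r6), (2, r4), (1, r4), (1, r6), (3, r4), (1, r7), (3, r7), (3, r5).
M1 accepts in {2, 4} and M2 accepts in {r5}; no reachable pair has both components accepting, so no string drives both machines to acceptance simultaneously and L(M1) ∩ L(M2) = ∅.
So no string is accepted by both, and the intersection is empty.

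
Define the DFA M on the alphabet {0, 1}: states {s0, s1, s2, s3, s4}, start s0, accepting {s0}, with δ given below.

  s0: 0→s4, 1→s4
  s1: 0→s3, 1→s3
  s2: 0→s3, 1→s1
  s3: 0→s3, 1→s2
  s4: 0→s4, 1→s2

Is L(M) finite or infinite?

The useful states (reachable from s0 and able to reach an accepting state) are {s0}.
Restricted to these states the transition graph has no cycle, so every accepting path has bounded length and L is finite.

finite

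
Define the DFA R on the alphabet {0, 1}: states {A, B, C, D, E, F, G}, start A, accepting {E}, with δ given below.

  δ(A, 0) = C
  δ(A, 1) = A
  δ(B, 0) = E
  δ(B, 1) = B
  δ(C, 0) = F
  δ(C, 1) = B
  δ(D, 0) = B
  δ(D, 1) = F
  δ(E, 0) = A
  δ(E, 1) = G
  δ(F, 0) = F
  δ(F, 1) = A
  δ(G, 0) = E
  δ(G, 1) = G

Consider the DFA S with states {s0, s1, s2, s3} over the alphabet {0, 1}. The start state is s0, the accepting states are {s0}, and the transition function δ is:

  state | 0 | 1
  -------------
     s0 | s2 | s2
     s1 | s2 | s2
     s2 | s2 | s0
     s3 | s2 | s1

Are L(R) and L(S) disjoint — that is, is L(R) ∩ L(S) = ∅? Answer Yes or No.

Exploring the product automaton R × S from the start pair (A, s0), following both machines on each input symbol, reaches 9 state pairs: (A, s0), (C, s2), (A, s2), (F, s2), (B, s0), (E, s2), (B, s2), (G, s0), (G, s2).
R accepts in {E} and S accepts in {s0}; no reachable pair has both components accepting, so no string drives both machines to acceptance simultaneously and L(R) ∩ L(S) = ∅.
So no string is accepted by both, and the intersection is empty.

Yes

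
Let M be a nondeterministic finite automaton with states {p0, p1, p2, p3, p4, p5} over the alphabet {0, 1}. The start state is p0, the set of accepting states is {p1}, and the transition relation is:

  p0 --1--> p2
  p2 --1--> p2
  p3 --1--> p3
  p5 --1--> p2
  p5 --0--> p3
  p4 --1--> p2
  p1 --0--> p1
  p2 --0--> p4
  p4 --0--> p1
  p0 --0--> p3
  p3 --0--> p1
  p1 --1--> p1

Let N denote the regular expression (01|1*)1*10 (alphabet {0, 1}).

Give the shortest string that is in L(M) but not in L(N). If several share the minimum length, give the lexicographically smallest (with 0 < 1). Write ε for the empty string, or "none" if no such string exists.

00

The string 00 is accepted by M but not by N.
No shorter string lies in the difference, and 00 is the lexicographically first length-2 string in L(M) \ L(N).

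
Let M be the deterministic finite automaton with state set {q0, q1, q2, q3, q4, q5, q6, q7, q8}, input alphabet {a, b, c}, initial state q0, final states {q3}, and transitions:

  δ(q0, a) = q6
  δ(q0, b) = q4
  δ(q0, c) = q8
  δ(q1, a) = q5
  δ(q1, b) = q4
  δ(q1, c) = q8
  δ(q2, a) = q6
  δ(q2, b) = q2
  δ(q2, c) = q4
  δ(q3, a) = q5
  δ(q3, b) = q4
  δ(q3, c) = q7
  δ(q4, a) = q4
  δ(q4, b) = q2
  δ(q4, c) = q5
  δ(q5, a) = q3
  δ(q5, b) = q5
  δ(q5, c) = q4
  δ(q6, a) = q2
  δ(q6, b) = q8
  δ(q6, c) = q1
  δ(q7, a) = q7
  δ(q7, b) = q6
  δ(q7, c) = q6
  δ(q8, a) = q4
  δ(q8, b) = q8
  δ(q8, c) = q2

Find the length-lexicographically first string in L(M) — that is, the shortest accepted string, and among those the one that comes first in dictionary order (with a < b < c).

A breadth-first search from q0 reaches an accepting state first via the path q0 → q4 → q5 → q3 on input bca.
No string of length < 3 is accepted (BFS exhausts all shorter strings without reaching an accepting state), and bca is the lexicographically least accepting string of length 3.

bca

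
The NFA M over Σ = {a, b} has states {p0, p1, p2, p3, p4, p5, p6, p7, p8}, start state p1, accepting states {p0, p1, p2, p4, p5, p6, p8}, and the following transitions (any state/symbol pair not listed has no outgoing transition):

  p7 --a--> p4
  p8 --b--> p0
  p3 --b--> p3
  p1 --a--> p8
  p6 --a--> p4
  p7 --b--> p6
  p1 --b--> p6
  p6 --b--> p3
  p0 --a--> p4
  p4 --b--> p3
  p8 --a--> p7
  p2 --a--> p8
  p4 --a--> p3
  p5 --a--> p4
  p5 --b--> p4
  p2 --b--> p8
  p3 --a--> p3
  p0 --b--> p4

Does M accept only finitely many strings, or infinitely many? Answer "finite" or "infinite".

finite

The useful states (reachable from p1 and able to reach an accepting state) are {p0, p1, p4, p6, p7, p8}.
Restricted to these states the transition graph has no cycle, so every accepting path has bounded length and L is finite.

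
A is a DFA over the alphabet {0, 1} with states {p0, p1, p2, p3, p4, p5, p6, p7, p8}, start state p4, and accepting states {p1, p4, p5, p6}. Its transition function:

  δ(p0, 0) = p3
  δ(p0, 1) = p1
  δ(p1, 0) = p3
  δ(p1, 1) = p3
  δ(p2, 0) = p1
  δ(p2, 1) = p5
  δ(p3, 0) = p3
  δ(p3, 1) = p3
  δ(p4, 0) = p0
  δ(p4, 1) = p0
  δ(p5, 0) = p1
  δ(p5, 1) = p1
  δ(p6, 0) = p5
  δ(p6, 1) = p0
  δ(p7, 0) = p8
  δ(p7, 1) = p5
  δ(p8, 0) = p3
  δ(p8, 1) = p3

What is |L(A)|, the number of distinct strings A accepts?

3

The useful subgraph on states {p0, p1, p4} is acyclic, so L(A) is finite; the longest accepting path visits 3 useful states, giving maximum string length 2.
Counting accepting paths from p4 by length: 1 of length 0, 2 of length 2. Total 3.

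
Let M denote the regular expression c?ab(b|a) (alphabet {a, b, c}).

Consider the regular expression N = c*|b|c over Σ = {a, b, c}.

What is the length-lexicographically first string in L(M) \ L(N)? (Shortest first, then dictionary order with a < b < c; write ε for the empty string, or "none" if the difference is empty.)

aba

The string aba is accepted by M but not by N.
No shorter string lies in the difference, and aba is the lexicographically first length-3 string in L(M) \ L(N).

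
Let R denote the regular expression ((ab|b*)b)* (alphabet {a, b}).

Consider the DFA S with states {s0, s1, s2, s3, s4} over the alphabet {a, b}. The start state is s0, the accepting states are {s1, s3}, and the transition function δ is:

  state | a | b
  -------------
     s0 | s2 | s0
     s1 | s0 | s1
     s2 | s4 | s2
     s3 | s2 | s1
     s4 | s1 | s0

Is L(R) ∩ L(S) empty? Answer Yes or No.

Converting the expression R to a DFA (subset construction, then merging equivalent states) gives the minimal DFA with states {r0, r1, r2, r3}, start state r0, accepting states {r0} and transitions r0: a→r1, b→r0; r1: a→r2, b→r3; r2: a→r2, b→r2; r3: a→r2, b→r0.
Exploring the product automaton R × S from the start pair (r0, s0), following both machines on each input symbol, reaches 10 state pairs: (r0, s0), (r1, s2), (r2, s4), (r3, s2), (r2, s1), (r2, s0), (r0, s2), (r2, s2), (r1, s4), (r3, s0).
R accepts in {r0} and S accepts in {s1, s3}; no reachable pair has both components accepting, so no string drives both machines to acceptance simultaneously and L(R) ∩ L(S) = ∅.
So no string is accepted by both, and the intersection is empty.

Yes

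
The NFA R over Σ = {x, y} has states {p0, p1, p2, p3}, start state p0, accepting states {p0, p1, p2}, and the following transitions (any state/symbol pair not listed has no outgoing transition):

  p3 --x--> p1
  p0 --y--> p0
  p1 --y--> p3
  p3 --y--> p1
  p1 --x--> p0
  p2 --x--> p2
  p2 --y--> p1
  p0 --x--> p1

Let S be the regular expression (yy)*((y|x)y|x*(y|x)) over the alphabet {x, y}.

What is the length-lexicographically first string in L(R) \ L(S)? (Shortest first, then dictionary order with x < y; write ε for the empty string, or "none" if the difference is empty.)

The empty string ε is accepted by R but not by S.
Since ε is the unique shortest string, it is the required witness.

ε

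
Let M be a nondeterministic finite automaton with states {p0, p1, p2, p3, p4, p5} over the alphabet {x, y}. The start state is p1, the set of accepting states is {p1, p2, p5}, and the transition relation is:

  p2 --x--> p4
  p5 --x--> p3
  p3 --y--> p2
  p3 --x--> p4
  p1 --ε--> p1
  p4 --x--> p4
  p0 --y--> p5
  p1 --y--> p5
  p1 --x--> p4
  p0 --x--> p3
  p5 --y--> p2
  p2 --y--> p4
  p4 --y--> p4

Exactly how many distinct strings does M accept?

4

The useful subgraph on states {p1, p2, p3, p5} is acyclic, so L(M) is finite; the longest accepting path visits 4 useful states, giving maximum string length 3.
Counting accepting paths from p1 by length: 1 of length 0, 1 of length 1, 1 of length 2, 1 of length 3. Total 4.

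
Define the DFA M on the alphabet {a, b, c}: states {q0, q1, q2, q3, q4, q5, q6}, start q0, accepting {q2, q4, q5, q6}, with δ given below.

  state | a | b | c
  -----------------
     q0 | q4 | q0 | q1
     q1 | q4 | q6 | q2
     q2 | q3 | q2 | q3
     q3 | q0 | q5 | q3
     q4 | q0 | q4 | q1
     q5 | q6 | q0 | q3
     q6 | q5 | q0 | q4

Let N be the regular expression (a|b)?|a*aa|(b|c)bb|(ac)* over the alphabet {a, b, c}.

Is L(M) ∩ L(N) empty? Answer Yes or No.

No

The string a is accepted by both M and N.
Hence L(M) ∩ L(N) ≠ ∅.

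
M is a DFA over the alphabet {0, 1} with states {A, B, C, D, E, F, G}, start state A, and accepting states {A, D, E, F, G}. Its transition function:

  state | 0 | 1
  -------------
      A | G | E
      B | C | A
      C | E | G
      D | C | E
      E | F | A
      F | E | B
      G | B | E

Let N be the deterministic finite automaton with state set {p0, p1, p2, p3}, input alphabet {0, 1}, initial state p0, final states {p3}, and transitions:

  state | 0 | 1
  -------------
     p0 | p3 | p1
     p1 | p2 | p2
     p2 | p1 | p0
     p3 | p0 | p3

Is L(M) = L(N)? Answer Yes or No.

The empty string ε is accepted by M but rejected by N.
So L(M) ≠ L(N).

No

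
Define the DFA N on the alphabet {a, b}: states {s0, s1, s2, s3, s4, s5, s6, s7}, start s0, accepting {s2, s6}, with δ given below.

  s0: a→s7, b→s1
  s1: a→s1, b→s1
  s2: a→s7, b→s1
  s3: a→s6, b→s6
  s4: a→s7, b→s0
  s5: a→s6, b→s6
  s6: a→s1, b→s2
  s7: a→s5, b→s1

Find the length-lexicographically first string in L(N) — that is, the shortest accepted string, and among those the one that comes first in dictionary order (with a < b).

A breadth-first search from s0 reaches an accepting state first via the path s0 → s7 → s5 → s6 on input aaa.
No string of length < 3 is accepted (BFS exhausts all shorter strings without reaching an accepting state), and aaa is the lexicographically least accepting string of length 3.

aaa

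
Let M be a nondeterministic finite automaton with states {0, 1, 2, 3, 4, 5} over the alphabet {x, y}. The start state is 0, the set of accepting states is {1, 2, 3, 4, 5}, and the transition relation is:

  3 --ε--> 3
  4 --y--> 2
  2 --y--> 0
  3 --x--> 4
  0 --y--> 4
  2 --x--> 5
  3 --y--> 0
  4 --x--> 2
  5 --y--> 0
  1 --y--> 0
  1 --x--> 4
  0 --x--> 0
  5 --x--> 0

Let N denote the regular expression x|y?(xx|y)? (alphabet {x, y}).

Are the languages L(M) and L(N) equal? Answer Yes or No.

The string xy is accepted by M but rejected by N.
So L(M) ≠ L(N).

No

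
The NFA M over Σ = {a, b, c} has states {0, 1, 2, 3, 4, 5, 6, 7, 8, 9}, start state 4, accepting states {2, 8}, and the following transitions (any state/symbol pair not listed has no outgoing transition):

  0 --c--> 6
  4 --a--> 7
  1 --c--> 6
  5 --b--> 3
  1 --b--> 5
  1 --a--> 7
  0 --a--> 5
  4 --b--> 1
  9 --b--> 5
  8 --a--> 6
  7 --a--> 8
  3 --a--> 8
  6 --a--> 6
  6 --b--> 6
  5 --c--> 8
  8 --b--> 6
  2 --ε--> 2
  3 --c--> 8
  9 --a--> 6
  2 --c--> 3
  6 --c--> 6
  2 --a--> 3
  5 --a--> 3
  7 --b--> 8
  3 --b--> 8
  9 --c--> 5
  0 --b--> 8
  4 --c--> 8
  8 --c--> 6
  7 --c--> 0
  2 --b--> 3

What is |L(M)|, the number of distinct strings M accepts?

The useful subgraph on states {0, 1, 3, 4, 5, 7, 8} is acyclic, so L(M) is finite; the longest accepting path visits 7 useful states, giving maximum string length 6.
Counting accepting paths from 4 by length: 1 of length 1, 2 of length 2, 4 of length 3, 8 of length 4, 7 of length 5, 6 of length 6. Total 28.

28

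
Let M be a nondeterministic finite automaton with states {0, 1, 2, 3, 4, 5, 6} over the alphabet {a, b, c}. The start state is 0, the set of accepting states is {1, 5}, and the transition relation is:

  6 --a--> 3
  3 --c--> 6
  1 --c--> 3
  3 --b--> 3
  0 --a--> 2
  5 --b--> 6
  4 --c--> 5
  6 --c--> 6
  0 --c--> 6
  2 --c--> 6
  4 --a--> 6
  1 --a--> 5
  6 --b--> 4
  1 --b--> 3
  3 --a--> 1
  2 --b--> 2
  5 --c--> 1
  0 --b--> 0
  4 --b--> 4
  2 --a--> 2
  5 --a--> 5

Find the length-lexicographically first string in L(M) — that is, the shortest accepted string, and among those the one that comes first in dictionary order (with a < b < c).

A breadth-first search from 0 reaches an accepting state first via the path 0 → 6 → 3 → 1 on input caa.
No string of length < 3 is accepted (BFS exhausts all shorter strings without reaching an accepting state), and caa is the lexicographically least accepting string of length 3.

caa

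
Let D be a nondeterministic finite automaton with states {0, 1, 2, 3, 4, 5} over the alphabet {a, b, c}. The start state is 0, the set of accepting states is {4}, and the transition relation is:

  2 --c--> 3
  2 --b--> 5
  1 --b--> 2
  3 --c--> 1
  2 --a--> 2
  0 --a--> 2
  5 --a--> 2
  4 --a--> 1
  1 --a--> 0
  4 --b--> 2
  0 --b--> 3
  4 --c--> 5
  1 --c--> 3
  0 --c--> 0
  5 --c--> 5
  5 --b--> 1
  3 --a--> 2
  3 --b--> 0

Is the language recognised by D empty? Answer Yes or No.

The states reachable from the start state are {0, 1, 2, 3, 5}.
None of the accepting states {4} is reachable, so no string is accepted and L(D) = ∅.

Yes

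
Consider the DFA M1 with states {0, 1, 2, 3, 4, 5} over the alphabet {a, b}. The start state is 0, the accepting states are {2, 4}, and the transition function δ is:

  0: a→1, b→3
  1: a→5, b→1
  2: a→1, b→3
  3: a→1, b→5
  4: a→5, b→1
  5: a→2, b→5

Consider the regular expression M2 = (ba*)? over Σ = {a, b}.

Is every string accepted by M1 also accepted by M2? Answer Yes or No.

No

The string aaa is in L(M1) but not in L(M2).
So L(M1) ⊄ L(M2).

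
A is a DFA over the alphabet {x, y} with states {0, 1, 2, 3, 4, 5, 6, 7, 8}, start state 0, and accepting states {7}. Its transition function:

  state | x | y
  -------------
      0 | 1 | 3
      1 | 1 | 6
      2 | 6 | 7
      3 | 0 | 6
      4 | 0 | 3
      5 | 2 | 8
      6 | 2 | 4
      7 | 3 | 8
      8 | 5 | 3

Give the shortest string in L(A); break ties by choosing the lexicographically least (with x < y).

xyxy

A breadth-first search from 0 reaches an accepting state first via the path 0 → 1 → 6 → 2 → 7 on input xyxy.
No string of length < 4 is accepted (BFS exhausts all shorter strings without reaching an accepting state), and xyxy is the lexicographically least accepting string of length 4.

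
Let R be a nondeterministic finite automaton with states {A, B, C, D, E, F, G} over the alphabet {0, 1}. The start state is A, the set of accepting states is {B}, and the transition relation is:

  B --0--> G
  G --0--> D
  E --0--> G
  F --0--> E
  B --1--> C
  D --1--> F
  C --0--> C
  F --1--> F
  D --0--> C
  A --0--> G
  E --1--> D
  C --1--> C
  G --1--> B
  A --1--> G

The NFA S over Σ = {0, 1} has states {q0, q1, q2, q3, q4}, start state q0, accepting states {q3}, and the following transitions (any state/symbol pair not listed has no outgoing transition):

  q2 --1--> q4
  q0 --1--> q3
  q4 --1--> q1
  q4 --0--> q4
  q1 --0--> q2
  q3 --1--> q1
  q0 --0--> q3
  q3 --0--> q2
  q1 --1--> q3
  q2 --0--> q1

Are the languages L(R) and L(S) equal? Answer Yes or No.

No

The string 01 is accepted by R but rejected by S.
So L(R) ≠ L(S).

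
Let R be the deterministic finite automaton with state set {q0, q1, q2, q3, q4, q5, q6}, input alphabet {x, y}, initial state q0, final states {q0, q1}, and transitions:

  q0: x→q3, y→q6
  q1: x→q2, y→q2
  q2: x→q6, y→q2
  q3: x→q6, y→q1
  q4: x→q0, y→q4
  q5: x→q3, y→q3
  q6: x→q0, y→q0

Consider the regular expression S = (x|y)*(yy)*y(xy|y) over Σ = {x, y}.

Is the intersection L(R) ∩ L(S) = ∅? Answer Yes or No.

The string yy is accepted by both R and S.
Hence L(R) ∩ L(S) ≠ ∅.

No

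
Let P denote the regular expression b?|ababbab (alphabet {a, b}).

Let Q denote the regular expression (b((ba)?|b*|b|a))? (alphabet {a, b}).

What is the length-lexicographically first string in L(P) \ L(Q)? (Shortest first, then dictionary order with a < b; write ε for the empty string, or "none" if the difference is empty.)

ababbab

The string ababbab is accepted by P but not by Q.
No shorter string lies in the difference, and ababbab is the lexicographically first length-7 string in L(P) \ L(Q).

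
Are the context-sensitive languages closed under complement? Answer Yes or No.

The context-sensitive languages are exactly NSPACE(n), and by the Immerman–Szelepcsényi theorem nondeterministic space classes (from log n up) are closed under complement.
So the context-sensitive languages are closed under complement.

Yes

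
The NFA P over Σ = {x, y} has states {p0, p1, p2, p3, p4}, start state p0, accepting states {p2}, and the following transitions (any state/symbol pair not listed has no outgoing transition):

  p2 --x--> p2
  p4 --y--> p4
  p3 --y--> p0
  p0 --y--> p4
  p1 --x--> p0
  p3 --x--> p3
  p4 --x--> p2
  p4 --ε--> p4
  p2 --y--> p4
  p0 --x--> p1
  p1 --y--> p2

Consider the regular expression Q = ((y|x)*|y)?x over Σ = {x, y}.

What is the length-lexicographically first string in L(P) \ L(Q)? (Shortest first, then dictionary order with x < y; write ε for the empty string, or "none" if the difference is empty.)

xy

The string xy is accepted by P but not by Q.
No shorter string lies in the difference, and xy is the lexicographically first length-2 string in L(P) \ L(Q).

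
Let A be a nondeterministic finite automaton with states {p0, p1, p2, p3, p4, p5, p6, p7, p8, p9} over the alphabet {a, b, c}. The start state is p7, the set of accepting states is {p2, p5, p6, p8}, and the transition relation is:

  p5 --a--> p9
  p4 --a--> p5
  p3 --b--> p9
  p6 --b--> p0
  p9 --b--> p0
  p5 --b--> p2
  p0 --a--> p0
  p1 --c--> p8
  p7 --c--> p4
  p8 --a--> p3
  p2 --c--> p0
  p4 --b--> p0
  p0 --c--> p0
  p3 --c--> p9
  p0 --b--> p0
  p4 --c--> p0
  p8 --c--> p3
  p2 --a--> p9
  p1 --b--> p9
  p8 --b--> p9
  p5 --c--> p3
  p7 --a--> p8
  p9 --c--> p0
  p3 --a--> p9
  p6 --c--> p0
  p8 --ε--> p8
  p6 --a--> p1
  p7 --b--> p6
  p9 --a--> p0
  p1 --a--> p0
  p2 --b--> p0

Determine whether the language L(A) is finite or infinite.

finite

The useful states (reachable from p7 and able to reach an accepting state) are {p1, p2, p4, p5, p6, p7, p8}.
Restricted to these states the transition graph has no cycle, so every accepting path has bounded length and L is finite.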